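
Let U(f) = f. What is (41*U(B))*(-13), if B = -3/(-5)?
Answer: -1599/5 ≈ -319.80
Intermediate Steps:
B = ⅗ (B = -3*(-⅕) = ⅗ ≈ 0.60000)
(41*U(B))*(-13) = (41*(⅗))*(-13) = (123/5)*(-13) = -1599/5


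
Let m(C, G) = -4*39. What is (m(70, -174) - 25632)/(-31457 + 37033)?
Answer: -6447/1394 ≈ -4.6248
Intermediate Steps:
m(C, G) = -156
(m(70, -174) - 25632)/(-31457 + 37033) = (-156 - 25632)/(-31457 + 37033) = -25788/5576 = -25788*1/5576 = -6447/1394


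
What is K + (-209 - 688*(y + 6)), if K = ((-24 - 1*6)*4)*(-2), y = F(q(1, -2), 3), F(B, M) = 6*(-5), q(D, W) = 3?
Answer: 16543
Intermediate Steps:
F(B, M) = -30
y = -30
K = 240 (K = ((-24 - 6)*4)*(-2) = -30*4*(-2) = -120*(-2) = 240)
K + (-209 - 688*(y + 6)) = 240 + (-209 - 688*(-30 + 6)) = 240 + (-209 - 688*(-24)) = 240 + (-209 - 86*(-192)) = 240 + (-209 + 16512) = 240 + 16303 = 16543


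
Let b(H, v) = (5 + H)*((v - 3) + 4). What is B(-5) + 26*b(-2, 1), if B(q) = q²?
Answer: 181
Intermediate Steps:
b(H, v) = (1 + v)*(5 + H) (b(H, v) = (5 + H)*((-3 + v) + 4) = (5 + H)*(1 + v) = (1 + v)*(5 + H))
B(-5) + 26*b(-2, 1) = (-5)² + 26*(5 - 2 + 5*1 - 2*1) = 25 + 26*(5 - 2 + 5 - 2) = 25 + 26*6 = 25 + 156 = 181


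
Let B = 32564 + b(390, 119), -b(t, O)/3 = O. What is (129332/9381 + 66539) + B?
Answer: 926465558/9381 ≈ 98760.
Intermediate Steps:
b(t, O) = -3*O
B = 32207 (B = 32564 - 3*119 = 32564 - 357 = 32207)
(129332/9381 + 66539) + B = (129332/9381 + 66539) + 32207 = 624331691/9381 + 32207 = 926465558/9381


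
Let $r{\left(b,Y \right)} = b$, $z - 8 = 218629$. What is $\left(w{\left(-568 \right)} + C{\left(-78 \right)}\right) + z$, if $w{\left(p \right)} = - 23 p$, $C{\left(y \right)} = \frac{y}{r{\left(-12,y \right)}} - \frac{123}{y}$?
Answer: $\frac{3012218}{13} \approx 2.3171 \cdot 10^{5}$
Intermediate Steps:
$z = 218637$ ($z = 8 + 218629 = 218637$)
$C{\left(y \right)} = - \frac{123}{y} - \frac{y}{12}$ ($C{\left(y \right)} = \frac{y}{-12} - \frac{123}{y} = y \left(- \frac{1}{12}\right) - \frac{123}{y} = - \frac{y}{12} - \frac{123}{y} = - \frac{123}{y} - \frac{y}{12}$)
$\left(w{\left(-568 \right)} + C{\left(-78 \right)}\right) + z = \left(\left(-23\right) \left(-568\right) - \left(- \frac{13}{2} + \frac{123}{-78}\right)\right) + 218637 = \left(13064 + \left(\left(-123\right) \left(- \frac{1}{78}\right) + \frac{13}{2}\right)\right) + 218637 = \left(13064 + \left(\frac{41}{26} + \frac{13}{2}\right)\right) + 218637 = \left(13064 + \frac{105}{13}\right) + 218637 = \frac{169937}{13} + 218637 = \frac{3012218}{13}$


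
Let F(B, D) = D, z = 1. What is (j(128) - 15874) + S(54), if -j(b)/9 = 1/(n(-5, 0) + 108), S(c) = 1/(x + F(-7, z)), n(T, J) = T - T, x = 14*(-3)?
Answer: -7810061/492 ≈ -15874.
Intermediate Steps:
x = -42
n(T, J) = 0
S(c) = -1/41 (S(c) = 1/(-42 + 1) = 1/(-41) = -1/41)
j(b) = -1/12 (j(b) = -9/(0 + 108) = -9/108 = -9*1/108 = -1/12)
(j(128) - 15874) + S(54) = (-1/12 - 15874) - 1/41 = -190489/12 - 1/41 = -7810061/492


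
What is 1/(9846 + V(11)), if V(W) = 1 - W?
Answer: 1/9836 ≈ 0.00010167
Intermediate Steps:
1/(9846 + V(11)) = 1/(9846 + (1 - 1*11)) = 1/(9846 + (1 - 11)) = 1/(9846 - 10) = 1/9836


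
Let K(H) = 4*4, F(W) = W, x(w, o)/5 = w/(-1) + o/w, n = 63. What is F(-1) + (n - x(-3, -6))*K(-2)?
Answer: 607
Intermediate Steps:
x(w, o) = -5*w + 5*o/w (x(w, o) = 5*(w/(-1) + o/w) = 5*(w*(-1) + o/w) = 5*(-w + o/w) = -5*w + 5*o/w)
K(H) = 16
F(-1) + (n - x(-3, -6))*K(-2) = -1 + (63 - (-5*(-3) + 5*(-6)/(-3)))*16 = -1 + (63 - (15 + 5*(-6)*(-⅓)))*16 = -1 + (63 - (15 + 10))*16 = -1 + (63 - 1*25)*16 = -1 + (63 - 25)*16 = -1 + 38*16 = -1 + 608 = 607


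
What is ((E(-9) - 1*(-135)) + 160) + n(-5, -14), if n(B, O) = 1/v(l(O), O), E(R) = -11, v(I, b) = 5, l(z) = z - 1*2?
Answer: 1421/5 ≈ 284.20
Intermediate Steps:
l(z) = -2 + z (l(z) = z - 2 = -2 + z)
n(B, O) = 1/5
((E(-9) - 1*(-135)) + 160) + n(-5, -14) = ((-11 - 1*(-135)) + 160) + 1/5 = ((-11 + 135) + 160) + 1/5 = (124 + 160) + 1/5 = 284 + 1/5 = 1421/5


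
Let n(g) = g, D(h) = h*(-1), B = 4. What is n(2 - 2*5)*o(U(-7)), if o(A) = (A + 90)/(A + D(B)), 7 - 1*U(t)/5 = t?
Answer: -640/33 ≈ -19.394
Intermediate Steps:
D(h) = -h
U(t) = 35 - 5*t
o(A) = (90 + A)/(-4 + A) (o(A) = (A + 90)/(A - 1*4) = (90 + A)/(A - 4) = (90 + A)/(-4 + A))
n(2 - 2*5)*o(U(-7)) = (2 - 2*5)*((90 + (35 - 5*(-7)))/(-4 + (35 - 5*(-7)))) = (2 - 10)*((90 + (35 + 35))/(-4 + (35 + 35))) = -8*(90 + 70)/(-4 + 70) = -8*160/66 = -4*160/33 = -8*80/33 = -640/33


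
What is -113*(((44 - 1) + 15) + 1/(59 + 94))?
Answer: -1002875/153 ≈ -6554.7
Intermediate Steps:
-113*(((44 - 1) + 15) + 1/(59 + 94)) = -113*((43 + 15) + 1/153) = -113*(58 + 1/153) = -113*8875/153 = -1002875/153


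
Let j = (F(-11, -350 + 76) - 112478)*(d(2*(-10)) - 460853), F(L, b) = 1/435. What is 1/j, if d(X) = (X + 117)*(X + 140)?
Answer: 435/21979061769877 ≈ 1.9792e-11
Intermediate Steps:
d(X) = (117 + X)*(140 + X)
F(L, b) = 1/435
j = 21979061769877/435 (j = (1/435 - 112478)*((16380 + (2*(-10))² + 257*(2*(-10))) - 460853) = -48927929*((16380 + (-20)² + 257*(-20)) - 460853)/435 = -48927929*((16380 + 400 - 5140) - 460853)/435 = -48927929*(11640 - 460853)/435 = -48927929/435*(-449213) = 21979061769877/435 ≈ 5.0527e+10)
1/j = 1/(21979061769877/435) = 435/21979061769877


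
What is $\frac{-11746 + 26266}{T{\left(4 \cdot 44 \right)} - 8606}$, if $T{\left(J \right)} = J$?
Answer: $- \frac{484}{281} \approx -1.7224$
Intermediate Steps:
$\frac{-11746 + 26266}{T{\left(4 \cdot 44 \right)} - 8606} = \frac{-11746 + 26266}{4 \cdot 44 - 8606} = \frac{14520}{176 - 8606} = \frac{14520}{-8430} = 14520 \left(- \frac{1}{8430}\right) = - \frac{484}{281}$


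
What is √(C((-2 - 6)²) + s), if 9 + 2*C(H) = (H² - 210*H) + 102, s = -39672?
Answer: I*√177190/2 ≈ 210.47*I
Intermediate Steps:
C(H) = 93/2 + H²/2 - 105*H (C(H) = -9/2 + ((H² - 210*H) + 102)/2 = -9/2 + (102 + H² - 210*H)/2 = -9/2 + (51 + H²/2 - 105*H) = 93/2 + H²/2 - 105*H)
√(C((-2 - 6)²) + s) = √((93/2 + ((-2 - 6)²)²/2 - 105*(-2 - 6)²) - 39672) = √((93/2 + ((-8)²)²/2 - 105*(-8)²) - 39672) = √((93/2 + (½)*64² - 105*64) - 39672) = √((93/2 + (½)*4096 - 6720) - 39672) = √((93/2 + 2048 - 6720) - 39672) = √(-9251/2 - 39672) = √(-88595/2) = I*√177190/2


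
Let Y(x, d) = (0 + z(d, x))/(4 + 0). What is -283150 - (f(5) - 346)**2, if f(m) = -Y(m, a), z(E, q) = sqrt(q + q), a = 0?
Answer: -3222933/8 - 173*sqrt(10) ≈ -4.0341e+5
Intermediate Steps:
z(E, q) = sqrt(2)*sqrt(q) (z(E, q) = sqrt(2*q) = sqrt(2)*sqrt(q))
Y(x, d) = sqrt(2)*sqrt(x)/4 (Y(x, d) = (0 + sqrt(2)*sqrt(x))/(4 + 0) = (sqrt(2)*sqrt(x))/4 = (sqrt(2)*sqrt(x))*(1/4) = sqrt(2)*sqrt(x)/4)
f(m) = -sqrt(2)*sqrt(m)/4
-283150 - (f(5) - 346)**2 = -283150 - (-sqrt(2)*sqrt(5)/4 - 346)**2 = -283150 - (-sqrt(10)/4 - 346)**2 = -283150 - (-346 - sqrt(10)/4)**2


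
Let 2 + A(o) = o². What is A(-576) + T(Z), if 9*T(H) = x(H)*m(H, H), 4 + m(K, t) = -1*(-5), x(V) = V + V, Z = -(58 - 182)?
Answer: 2986214/9 ≈ 3.3180e+5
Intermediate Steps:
Z = 124 (Z = -1*(-124) = 124)
x(V) = 2*V
m(K, t) = 1 (m(K, t) = -4 - 1*(-5) = -4 + 5 = 1)
A(o) = -2 + o²
T(H) = 2*H/9 (T(H) = ((2*H)*1)/9 = (2*H)/9 = 2*H/9)
A(-576) + T(Z) = (-2 + (-576)²) + (2/9)*124 = (-2 + 331776) + 248/9 = 331774 + 248/9 = 2986214/9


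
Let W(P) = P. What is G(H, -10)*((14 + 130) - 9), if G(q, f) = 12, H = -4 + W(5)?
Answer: 1620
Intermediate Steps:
H = 1 (H = -4 + 5 = 1)
G(H, -10)*((14 + 130) - 9) = 12*((14 + 130) - 9) = 12*(144 - 9) = 12*135 = 1620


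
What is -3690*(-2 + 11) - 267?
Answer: -33477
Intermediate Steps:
-3690*(-2 + 11) - 267 = -3690*9 - 267 = -369*90 - 267 = -33210 - 267 = -33477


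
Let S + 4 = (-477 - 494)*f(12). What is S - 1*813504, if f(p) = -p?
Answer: -801856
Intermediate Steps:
S = 11648 (S = -4 + (-477 - 494)*(-1*12) = -4 - 971*(-12) = -4 + 11652 = 11648)
S - 1*813504 = 11648 - 1*813504 = 11648 - 813504 = -801856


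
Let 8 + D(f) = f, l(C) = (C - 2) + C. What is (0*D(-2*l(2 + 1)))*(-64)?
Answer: 0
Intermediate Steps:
l(C) = -2 + 2*C (l(C) = (-2 + C) + C = -2 + 2*C)
D(f) = -8 + f
(0*D(-2*l(2 + 1)))*(-64) = (0*(-8 - 2*(-2 + 2*(2 + 1))))*(-64) = (0*(-8 - 2*(-2 + 2*3)))*(-64) = (0*(-8 - 2*(-2 + 6)))*(-64) = (0*(-8 - 2*4))*(-64) = (0*(-8 - 8))*(-64) = (0*(-16))*(-64) = 0*(-64) = 0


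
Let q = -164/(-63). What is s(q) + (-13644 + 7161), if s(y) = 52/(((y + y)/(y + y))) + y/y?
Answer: -6430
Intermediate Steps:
q = 164/63 (q = -164*(-1/63) = 164/63 ≈ 2.6032)
s(y) = 53 (s(y) = 52/(((2*y)/((2*y)))) + 1 = 52/(((2*y)*(1/(2*y)))) + 1 = 52/1 + 1 = 52*1 + 1 = 52 + 1 = 53)
s(q) + (-13644 + 7161) = 53 + (-13644 + 7161) = 53 - 6483 = -6430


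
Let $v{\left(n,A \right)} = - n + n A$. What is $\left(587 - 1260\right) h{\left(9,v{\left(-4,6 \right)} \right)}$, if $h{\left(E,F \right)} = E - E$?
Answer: $0$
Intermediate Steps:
$v{\left(n,A \right)} = - n + A n$
$h{\left(E,F \right)} = 0$
$\left(587 - 1260\right) h{\left(9,v{\left(-4,6 \right)} \right)} = \left(587 - 1260\right) 0 = \left(-673\right) 0 = 0$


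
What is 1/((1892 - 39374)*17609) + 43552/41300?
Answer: 7186303607419/6814712054850 ≈ 1.0545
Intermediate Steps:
1/((1892 - 39374)*17609) + 43552/41300 = (1/17609)/(-37482) + 43552*(1/41300) = -1/37482*1/17609 + 10888/10325 = -1/660020538 + 10888/10325 = 7186303607419/6814712054850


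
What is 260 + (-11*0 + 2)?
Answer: 262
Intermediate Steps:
260 + (-11*0 + 2) = 260 + (0 + 2) = 260 + 2 = 262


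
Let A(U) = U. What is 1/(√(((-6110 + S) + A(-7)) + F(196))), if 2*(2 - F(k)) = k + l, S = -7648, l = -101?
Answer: -I*√682/3069 ≈ -0.0085093*I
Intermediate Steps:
F(k) = 105/2 - k/2 (F(k) = 2 - (k - 101)/2 = 2 - (-101 + k)/2 = 2 + (101/2 - k/2) = 105/2 - k/2)
1/(√(((-6110 + S) + A(-7)) + F(196))) = 1/(√(((-6110 - 7648) - 7) + (105/2 - ½*196))) = 1/(√((-13758 - 7) + (105/2 - 98))) = 1/(√(-13765 - 91/2)) = 1/(√(-27621/2)) = 1/(9*I*√682/2) = -I*√682/3069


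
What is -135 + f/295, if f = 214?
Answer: -39611/295 ≈ -134.27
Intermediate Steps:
-135 + f/295 = -135 + 214/295 = -39611/295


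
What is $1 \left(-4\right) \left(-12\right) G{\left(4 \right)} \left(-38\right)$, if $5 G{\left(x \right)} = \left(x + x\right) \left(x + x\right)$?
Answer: $- \frac{116736}{5} \approx -23347.0$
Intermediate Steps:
$G{\left(x \right)} = \frac{4 x^{2}}{5}$ ($G{\left(x \right)} = \frac{\left(x + x\right) \left(x + x\right)}{5} = \frac{2 x 2 x}{5} = \frac{4 x^{2}}{5}$)
$1 \left(-4\right) \left(-12\right) G{\left(4 \right)} \left(-38\right) = 1 \left(-4\right) \left(-12\right) \frac{4 \cdot 4^{2}}{5} \left(-38\right) = \left(-4\right) \left(-12\right) \frac{4}{5} \cdot 16 \left(-38\right) = 48 \cdot \frac{64}{5} \left(-38\right) = \frac{3072}{5} \left(-38\right) = - \frac{116736}{5}$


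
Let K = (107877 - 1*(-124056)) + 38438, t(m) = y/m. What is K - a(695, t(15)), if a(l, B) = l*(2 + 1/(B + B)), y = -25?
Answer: 538379/2 ≈ 2.6919e+5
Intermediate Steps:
t(m) = -25/m
a(l, B) = l*(2 + 1/(2*B))
K = 270371 (K = (107877 + 124056) + 38438 = 231933 + 38438 = 270371)
K - a(695, t(15)) = 270371 - (2*695 + (½)*695/(-25/15)) = 270371 - (1390 + (½)*695/(-25*1/15)) = 270371 - (1390 + (½)*695/(-5/3)) = 270371 - (1390 + (½)*695*(-⅗)) = 270371 - (1390 - 417/2) = 270371 - 1*2363/2 = 270371 - 2363/2 = 538379/2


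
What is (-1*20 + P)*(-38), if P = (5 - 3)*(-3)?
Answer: 988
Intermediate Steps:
P = -6 (P = 2*(-3) = -6)
(-1*20 + P)*(-38) = (-1*20 - 6)*(-38) = (-20 - 6)*(-38) = -26*(-38) = 988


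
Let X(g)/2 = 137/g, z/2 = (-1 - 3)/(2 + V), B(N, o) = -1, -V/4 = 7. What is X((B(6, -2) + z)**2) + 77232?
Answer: 6302098/81 ≈ 77804.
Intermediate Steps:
V = -28 (V = -4*7 = -28)
z = 4/13 (z = 2*((-1 - 3)/(2 - 28)) = 2*(-4/(-26)) = 2*(-4*(-1/26)) = 2*(2/13) = 4/13 ≈ 0.30769)
X(g) = 274/g (X(g) = 2*(137/g) = 274/g)
X((B(6, -2) + z)**2) + 77232 = 274/((-1 + 4/13)**2) + 77232 = 274/((-9/13)**2) + 77232 = 274/(81/169) + 77232 = 274*(169/81) + 77232 = 46306/81 + 77232 = 6302098/81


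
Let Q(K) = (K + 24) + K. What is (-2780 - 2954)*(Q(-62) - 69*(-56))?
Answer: -21582776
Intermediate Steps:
Q(K) = 24 + 2*K (Q(K) = (24 + K) + K = 24 + 2*K)
(-2780 - 2954)*(Q(-62) - 69*(-56)) = (-2780 - 2954)*((24 + 2*(-62)) - 69*(-56)) = -5734*((24 - 124) + 3864) = -5734*(-100 + 3864) = -5734*3764 = -21582776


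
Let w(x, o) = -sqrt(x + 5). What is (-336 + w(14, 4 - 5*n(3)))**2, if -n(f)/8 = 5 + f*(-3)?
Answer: (336 + sqrt(19))**2 ≈ 1.1584e+5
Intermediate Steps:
n(f) = -40 + 24*f (n(f) = -8*(5 + f*(-3)) = -8*(5 - 3*f) = -40 + 24*f)
w(x, o) = -sqrt(5 + x)
(-336 + w(14, 4 - 5*n(3)))**2 = (-336 - sqrt(5 + 14))**2 = (-336 - sqrt(19))**2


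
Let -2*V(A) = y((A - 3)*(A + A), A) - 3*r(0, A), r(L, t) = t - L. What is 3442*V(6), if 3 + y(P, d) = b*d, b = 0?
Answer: 36141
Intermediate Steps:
y(P, d) = -3 (y(P, d) = -3 + 0*d = -3 + 0 = -3)
V(A) = 3/2 + 3*A/2 (V(A) = -(-3 - 3*(A - 1*0))/2 = -(-3 - 3*(A + 0))/2 = -(-3 - 3*A)/2 = 3/2 + 3*A/2)
3442*V(6) = 3442*(3/2 + (3/2)*6) = 3442*(3/2 + 9) = 3442*(21/2) = 36141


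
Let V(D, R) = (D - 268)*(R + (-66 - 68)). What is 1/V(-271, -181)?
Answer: 1/169785 ≈ 5.8898e-6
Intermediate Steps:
V(D, R) = (-268 + D)*(-134 + R) (V(D, R) = (-268 + D)*(R - 134) = (-268 + D)*(-134 + R))
1/V(-271, -181) = 1/(35912 - 268*(-181) - 134*(-271) - 271*(-181)) = 1/(35912 + 48508 + 36314 + 49051) = 1/169785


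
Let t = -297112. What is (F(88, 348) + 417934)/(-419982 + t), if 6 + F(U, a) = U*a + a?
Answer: -224450/358547 ≈ -0.62600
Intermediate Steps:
F(U, a) = -6 + a + U*a (F(U, a) = -6 + (U*a + a) = -6 + (a + U*a) = -6 + a + U*a)
(F(88, 348) + 417934)/(-419982 + t) = ((-6 + 348 + 88*348) + 417934)/(-419982 - 297112) = ((-6 + 348 + 30624) + 417934)/(-717094) = (30966 + 417934)*(-1/717094) = 448900*(-1/717094) = -224450/358547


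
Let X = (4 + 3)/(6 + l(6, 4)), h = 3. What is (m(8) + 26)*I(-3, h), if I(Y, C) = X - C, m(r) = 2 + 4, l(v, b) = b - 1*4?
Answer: -176/3 ≈ -58.667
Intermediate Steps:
l(v, b) = -4 + b (l(v, b) = b - 4 = -4 + b)
X = 7/6 (X = (4 + 3)/(6 + (-4 + 4)) = 7/(6 + 0) = 7/6 ≈ 1.1667)
m(r) = 6
I(Y, C) = 7/6 - C
(m(8) + 26)*I(-3, h) = (6 + 26)*(7/6 - 1*3) = 32*(7/6 - 3) = 32*(-11/6) = -176/3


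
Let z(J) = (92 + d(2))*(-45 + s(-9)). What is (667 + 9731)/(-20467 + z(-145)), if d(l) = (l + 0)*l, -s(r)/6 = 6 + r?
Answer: -10398/23059 ≈ -0.45093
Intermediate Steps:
s(r) = -36 - 6*r (s(r) = -6*(6 + r) = -36 - 6*r)
d(l) = l**2 (d(l) = l*l = l**2)
z(J) = -2592 (z(J) = (92 + 2**2)*(-45 + (-36 - 6*(-9))) = (92 + 4)*(-45 + (-36 + 54)) = 96*(-45 + 18) = 96*(-27) = -2592)
(667 + 9731)/(-20467 + z(-145)) = (667 + 9731)/(-20467 - 2592) = 10398/(-23059) = 10398*(-1/23059) = -10398/23059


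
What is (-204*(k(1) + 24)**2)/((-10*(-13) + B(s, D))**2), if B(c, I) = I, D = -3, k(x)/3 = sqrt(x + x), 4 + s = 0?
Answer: -121176/16129 - 29376*sqrt(2)/16129 ≈ -10.089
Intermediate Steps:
s = -4 (s = -4 + 0 = -4)
k(x) = 3*sqrt(2)*sqrt(x) (k(x) = 3*sqrt(x + x) = 3*sqrt(2*x) = 3*(sqrt(2)*sqrt(x)) = 3*sqrt(2)*sqrt(x))
(-204*(k(1) + 24)**2)/((-10*(-13) + B(s, D))**2) = (-204*(3*sqrt(2)*sqrt(1) + 24)**2)/((-10*(-13) - 3)**2) = (-204*(3*sqrt(2)*1 + 24)**2)/((130 - 3)**2) = (-204*(3*sqrt(2) + 24)**2)/(127**2) = -204*(24 + 3*sqrt(2))**2/16129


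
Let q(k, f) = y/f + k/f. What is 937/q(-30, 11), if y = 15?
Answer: -10307/15 ≈ -687.13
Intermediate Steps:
q(k, f) = 15/f + k/f
937/q(-30, 11) = 937/(((15 - 30)/11)) = 937/(((1/11)*(-15))) = 937/(-15/11) = 937*(-11/15) = -10307/15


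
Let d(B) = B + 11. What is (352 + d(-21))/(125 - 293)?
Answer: -57/28 ≈ -2.0357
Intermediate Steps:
d(B) = 11 + B
(352 + d(-21))/(125 - 293) = (352 + (11 - 21))/(125 - 293) = (352 - 10)/(-168) = 342*(-1/168) = -57/28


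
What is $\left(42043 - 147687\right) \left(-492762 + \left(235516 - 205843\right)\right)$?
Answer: $48922574316$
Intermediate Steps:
$\left(42043 - 147687\right) \left(-492762 + \left(235516 - 205843\right)\right) = - 105644 \left(-492762 + 29673\right) = \left(-105644\right) \left(-463089\right) = 48922574316$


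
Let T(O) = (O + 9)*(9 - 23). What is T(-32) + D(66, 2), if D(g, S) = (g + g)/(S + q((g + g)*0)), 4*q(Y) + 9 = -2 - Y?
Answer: 146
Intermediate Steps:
q(Y) = -11/4 - Y/4 (q(Y) = -9/4 + (-2 - Y)/4 = -9/4 + (-½ - Y/4) = -11/4 - Y/4)
T(O) = -126 - 14*O (T(O) = (9 + O)*(-14) = -126 - 14*O)
D(g, S) = 2*g/(-11/4 + S) (D(g, S) = (g + g)/(S + (-11/4 - (g + g)*0/4)) = (2*g)/(S + (-11/4 - 2*g*0/4)) = (2*g)/(S + (-11/4 - ¼*0)) = (2*g)/(S + (-11/4 + 0)) = (2*g)/(S - 11/4) = (2*g)/(-11/4 + S) = 2*g/(-11/4 + S))
T(-32) + D(66, 2) = (-126 - 14*(-32)) + 8*66/(-11 + 4*2) = (-126 + 448) + 8*66/(-11 + 8) = 322 + 8*66/(-3) = 322 + 8*66*(-⅓) = 322 - 176 = 146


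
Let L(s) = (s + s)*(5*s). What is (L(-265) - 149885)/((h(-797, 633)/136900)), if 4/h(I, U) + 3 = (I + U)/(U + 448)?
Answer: -64408286069875/1081 ≈ -5.9582e+10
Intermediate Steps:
L(s) = 10*s² (L(s) = (2*s)*(5*s) = 10*s²)
h(I, U) = 4/(-3 + (I + U)/(448 + U)) (h(I, U) = 4/(-3 + (I + U)/(U + 448)) = 4/(-3 + (I + U)/(448 + U)))
(L(-265) - 149885)/((h(-797, 633)/136900)) = (10*(-265)² - 149885)/(((4*(448 + 633)/(-1344 - 797 - 2*633))/136900)) = (10*70225 - 149885)/(((4*1081/(-1344 - 797 - 1266))*(1/136900))) = (702250 - 149885)/(((4*1081/(-3407))*(1/136900))) = 552365/(((4*(-1/3407)*1081)*(1/136900))) = 552365/((-4324/3407*1/136900)) = 552365/(-1081/116604575) = 552365*(-116604575/1081) = -64408286069875/1081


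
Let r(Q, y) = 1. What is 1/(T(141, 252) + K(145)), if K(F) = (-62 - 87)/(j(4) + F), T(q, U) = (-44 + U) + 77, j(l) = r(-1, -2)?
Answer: 146/41461 ≈ 0.0035214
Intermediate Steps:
j(l) = 1
T(q, U) = 33 + U
K(F) = -149/(1 + F) (K(F) = (-62 - 87)/(1 + F) = -149/(1 + F))
1/(T(141, 252) + K(145)) = 1/((33 + 252) - 149/(1 + 145)) = 1/(285 - 149/146) = 1/(41461/146) = 146/41461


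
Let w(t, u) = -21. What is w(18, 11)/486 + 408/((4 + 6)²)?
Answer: 16349/4050 ≈ 4.0368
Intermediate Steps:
w(18, 11)/486 + 408/((4 + 6)²) = -21/486 + 408/((4 + 6)²) = -21*1/486 + 408/(10²) = -7/162 + 408/100 = -7/162 + 408*(1/100) = -7/162 + 102/25 = 16349/4050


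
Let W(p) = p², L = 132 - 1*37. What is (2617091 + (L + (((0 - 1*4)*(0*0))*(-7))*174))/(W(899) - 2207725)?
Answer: -1308593/699762 ≈ -1.8701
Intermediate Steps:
L = 95 (L = 132 - 37 = 95)
(2617091 + (L + (((0 - 1*4)*(0*0))*(-7))*174))/(W(899) - 2207725) = (2617091 + (95 + (((0 - 1*4)*(0*0))*(-7))*174))/(899² - 2207725) = (2617091 + (95 + (((0 - 4)*0)*(-7))*174))/(808201 - 2207725) = (2617091 + (95 + (-4*0*(-7))*174))/(-1399524) = (2617091 + (95 + (0*(-7))*174))*(-1/1399524) = (2617091 + (95 + 0*174))*(-1/1399524) = (2617091 + (95 + 0))*(-1/1399524) = (2617091 + 95)*(-1/1399524) = 2617186*(-1/1399524) = -1308593/699762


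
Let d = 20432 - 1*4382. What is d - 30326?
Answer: -14276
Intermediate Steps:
d = 16050 (d = 20432 - 4382 = 16050)
d - 30326 = 16050 - 30326 = -14276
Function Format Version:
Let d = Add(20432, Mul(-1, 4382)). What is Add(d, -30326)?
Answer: -14276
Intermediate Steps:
d = 16050 (d = Add(20432, -4382) = 16050)
Add(d, -30326) = Add(16050, -30326) = -14276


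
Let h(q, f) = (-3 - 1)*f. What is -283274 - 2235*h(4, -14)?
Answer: -408434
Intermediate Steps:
h(q, f) = -4*f
-283274 - 2235*h(4, -14) = -283274 - 2235*(-4*(-14)) = -283274 - 2235*56 = -283274 - 1*125160 = -283274 - 125160 = -408434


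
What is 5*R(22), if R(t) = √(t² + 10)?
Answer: 5*√494 ≈ 111.13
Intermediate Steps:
R(t) = √(10 + t²)
5*R(22) = 5*√(10 + 22²) = 5*√(10 + 484) = 5*√494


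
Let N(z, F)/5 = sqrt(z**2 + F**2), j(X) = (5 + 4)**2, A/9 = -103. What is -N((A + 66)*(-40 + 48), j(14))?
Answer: -15*sqrt(5272345) ≈ -34442.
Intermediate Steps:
A = -927 (A = 9*(-103) = -927)
j(X) = 81 (j(X) = 9**2 = 81)
N(z, F) = 5*sqrt(F**2 + z**2) (N(z, F) = 5*sqrt(z**2 + F**2) = 5*sqrt(F**2 + z**2))
-N((A + 66)*(-40 + 48), j(14)) = -5*sqrt(81**2 + ((-927 + 66)*(-40 + 48))**2) = -5*sqrt(6561 + (-861*8)**2) = -5*sqrt(6561 + (-6888)**2) = -5*sqrt(6561 + 47444544) = -5*sqrt(47451105) = -5*3*sqrt(5272345) = -15*sqrt(5272345)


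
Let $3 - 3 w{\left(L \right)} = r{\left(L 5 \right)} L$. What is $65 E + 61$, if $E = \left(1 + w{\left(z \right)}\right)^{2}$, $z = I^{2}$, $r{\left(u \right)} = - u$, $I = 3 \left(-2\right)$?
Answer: $303825921$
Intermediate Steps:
$I = -6$
$z = 36$ ($z = \left(-6\right)^{2} = 36$)
$w{\left(L \right)} = 1 + \frac{5 L^{2}}{3}$ ($w{\left(L \right)} = 1 - \frac{- L 5 L}{3} = 1 - \frac{- 5 L L}{3} = 1 - \frac{\left(-5\right) L^{2}}{3} = 1 + \frac{5 L^{2}}{3}$)
$E = 4674244$ ($E = \left(1 + \left(1 + \frac{5 \cdot 36^{2}}{3}\right)\right)^{2} = \left(1 + \left(1 + \frac{5}{3} \cdot 1296\right)\right)^{2} = \left(1 + \left(1 + 2160\right)\right)^{2} = \left(1 + 2161\right)^{2} = 2162^{2} = 4674244$)
$65 E + 61 = 65 \cdot 4674244 + 61 = 303825860 + 61 = 303825921$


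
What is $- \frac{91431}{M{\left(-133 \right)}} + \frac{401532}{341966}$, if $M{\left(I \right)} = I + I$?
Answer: $\frac{15686550429}{45481478} \approx 344.9$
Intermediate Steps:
$M{\left(I \right)} = 2 I$
$- \frac{91431}{M{\left(-133 \right)}} + \frac{401532}{341966} = - \frac{91431}{2 \left(-133\right)} + \frac{401532}{341966} = - \frac{91431}{-266} + 401532 \cdot \frac{1}{341966} = \left(-91431\right) \left(- \frac{1}{266}\right) + \frac{200766}{170983} = \frac{91431}{266} + \frac{200766}{170983} = \frac{15686550429}{45481478}$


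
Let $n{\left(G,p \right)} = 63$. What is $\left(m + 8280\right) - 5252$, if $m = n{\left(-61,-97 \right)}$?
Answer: $3091$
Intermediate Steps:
$m = 63$
$\left(m + 8280\right) - 5252 = \left(63 + 8280\right) - 5252 = 8343 - 5252 = 3091$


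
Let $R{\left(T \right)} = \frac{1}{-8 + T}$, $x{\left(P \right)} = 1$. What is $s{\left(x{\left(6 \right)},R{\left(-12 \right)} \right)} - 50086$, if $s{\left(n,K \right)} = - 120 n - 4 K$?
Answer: $- \frac{251029}{5} \approx -50206.0$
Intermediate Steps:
$s{\left(x{\left(6 \right)},R{\left(-12 \right)} \right)} - 50086 = \left(\left(-120\right) 1 - \frac{4}{-8 - 12}\right) - 50086 = \left(-120 - \frac{4}{-20}\right) - 50086 = \left(-120 - - \frac{1}{5}\right) - 50086 = \left(-120 + \frac{1}{5}\right) - 50086 = - \frac{599}{5} - 50086 = - \frac{251029}{5}$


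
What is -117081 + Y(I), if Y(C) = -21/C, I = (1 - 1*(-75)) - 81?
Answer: -585384/5 ≈ -1.1708e+5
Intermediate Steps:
I = -5 (I = (1 + 75) - 81 = 76 - 81 = -5)
-117081 + Y(I) = -117081 - 21/(-5) = -117081 - 21*(-⅕) = -117081 + 21/5 = -585384/5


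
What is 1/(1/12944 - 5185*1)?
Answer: -12944/67114639 ≈ -0.00019286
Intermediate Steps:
1/(1/12944 - 5185*1) = 1/(1/12944 - 5185) = 1/(-67114639/12944) = -12944/67114639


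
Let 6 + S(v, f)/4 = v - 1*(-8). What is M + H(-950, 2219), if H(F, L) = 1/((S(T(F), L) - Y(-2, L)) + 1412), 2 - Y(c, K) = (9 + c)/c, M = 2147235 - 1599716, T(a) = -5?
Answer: 1527030493/2789 ≈ 5.4752e+5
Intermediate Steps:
S(v, f) = 8 + 4*v (S(v, f) = -24 + 4*(v - 1*(-8)) = -24 + 4*(v + 8) = -24 + 4*(8 + v) = -24 + (32 + 4*v) = 8 + 4*v)
M = 547519
Y(c, K) = 2 - (9 + c)/c
H(F, L) = 2/2789 (H(F, L) = 1/(((8 + 4*(-5)) - (-9 - 2)/(-2)) + 1412) = 1/(((8 - 20) - (-1)*(-11)/2) + 1412) = 1/((-12 - 1*11/2) + 1412) = 1/((-12 - 11/2) + 1412) = 1/(-35/2 + 1412) = 1/(2789/2) = 2/2789)
M + H(-950, 2219) = 547519 + 2/2789 = 1527030493/2789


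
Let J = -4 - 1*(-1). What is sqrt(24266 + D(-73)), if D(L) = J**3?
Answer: sqrt(24239) ≈ 155.69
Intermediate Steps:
J = -3 (J = -4 + 1 = -3)
D(L) = -27 (D(L) = (-3)**3 = -27)
sqrt(24266 + D(-73)) = sqrt(24266 - 27) = sqrt(24239)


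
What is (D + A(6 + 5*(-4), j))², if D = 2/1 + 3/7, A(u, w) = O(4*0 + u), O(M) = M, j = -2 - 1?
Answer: 6561/49 ≈ 133.90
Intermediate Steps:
j = -3
A(u, w) = u (A(u, w) = 4*0 + u = 0 + u = u)
D = 17/7 (D = 2*1 + 3*(⅐) = 2 + 3/7 = 17/7 ≈ 2.4286)
(D + A(6 + 5*(-4), j))² = (17/7 + (6 + 5*(-4)))² = (17/7 + (6 - 20))² = (17/7 - 14)² = (-81/7)² = 6561/49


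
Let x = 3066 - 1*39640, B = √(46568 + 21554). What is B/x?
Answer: -√68122/36574 ≈ -0.0071363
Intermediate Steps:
B = √68122 ≈ 261.00
x = -36574 (x = 3066 - 39640 = -36574)
B/x = √68122/(-36574) = √68122*(-1/36574) = -√68122/36574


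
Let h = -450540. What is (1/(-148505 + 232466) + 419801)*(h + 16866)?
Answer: -1698407690163732/9329 ≈ -1.8206e+11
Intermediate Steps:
(1/(-148505 + 232466) + 419801)*(h + 16866) = (1/(-148505 + 232466) + 419801)*(-450540 + 16866) = (1/83961 + 419801)*(-433674) = (35246911762/83961)*(-433674) = -1698407690163732/9329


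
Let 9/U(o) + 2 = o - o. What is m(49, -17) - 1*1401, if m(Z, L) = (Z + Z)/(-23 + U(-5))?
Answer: -77251/55 ≈ -1404.6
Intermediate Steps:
U(o) = -9/2 (U(o) = 9/(-2 + (o - o)) = 9/(-2 + 0) = 9/(-2) = 9*(-1/2) = -9/2)
m(Z, L) = -4*Z/55 (m(Z, L) = (Z + Z)/(-23 - 9/2) = (2*Z)/(-55/2) = (2*Z)*(-2/55) = -4*Z/55)
m(49, -17) - 1*1401 = -4/55*49 - 1*1401 = -196/55 - 1401 = -77251/55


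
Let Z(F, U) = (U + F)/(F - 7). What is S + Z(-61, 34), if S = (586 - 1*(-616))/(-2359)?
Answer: -18043/160412 ≈ -0.11248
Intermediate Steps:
Z(F, U) = (F + U)/(-7 + F)
S = -1202/2359 (S = (586 + 616)*(-1/2359) = 1202*(-1/2359) = -1202/2359 ≈ -0.50954)
S + Z(-61, 34) = -1202/2359 + (-61 + 34)/(-7 - 61) = -1202/2359 - 27/(-68) = -1202/2359 - 1/68*(-27) = -1202/2359 + 27/68 = -18043/160412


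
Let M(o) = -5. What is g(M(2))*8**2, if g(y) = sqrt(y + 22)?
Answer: 64*sqrt(17) ≈ 263.88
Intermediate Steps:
g(y) = sqrt(22 + y)
g(M(2))*8**2 = sqrt(22 - 5)*8**2 = sqrt(17)*64 = 64*sqrt(17)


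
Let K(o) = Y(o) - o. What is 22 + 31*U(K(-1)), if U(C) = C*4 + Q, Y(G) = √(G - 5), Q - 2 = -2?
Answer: 146 + 124*I*√6 ≈ 146.0 + 303.74*I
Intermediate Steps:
Q = 0 (Q = 2 - 2 = 0)
Y(G) = √(-5 + G)
K(o) = √(-5 + o) - o
U(C) = 4*C (U(C) = C*4 + 0 = 4*C + 0 = 4*C)
22 + 31*U(K(-1)) = 22 + 31*(4*(√(-5 - 1) - 1*(-1))) = 22 + 31*(4*(√(-6) + 1)) = 22 + 31*(4*(I*√6 + 1)) = 22 + 31*(4*(1 + I*√6)) = 22 + 31*(4 + 4*I*√6) = 22 + (124 + 124*I*√6) = 146 + 124*I*√6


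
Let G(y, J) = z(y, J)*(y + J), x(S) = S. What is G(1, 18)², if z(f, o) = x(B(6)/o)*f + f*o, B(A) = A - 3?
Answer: 4289041/36 ≈ 1.1914e+5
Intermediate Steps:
B(A) = -3 + A
z(f, o) = f*o + 3*f/o (z(f, o) = ((-3 + 6)/o)*f + f*o = (3/o)*f + f*o = 3*f/o + f*o = f*o + 3*f/o)
G(y, J) = y*(3 + J²)*(J + y)/J (G(y, J) = (y*(3 + J²)/J)*(y + J) = (y*(3 + J²)/J)*(J + y) = y*(3 + J²)*(J + y)/J)
G(1, 18)² = (1*(3 + 18²)*(18 + 1)/18)² = (1*(1/18)*(3 + 324)*19)² = (1*(1/18)*327*19)² = (2071/6)² = 4289041/36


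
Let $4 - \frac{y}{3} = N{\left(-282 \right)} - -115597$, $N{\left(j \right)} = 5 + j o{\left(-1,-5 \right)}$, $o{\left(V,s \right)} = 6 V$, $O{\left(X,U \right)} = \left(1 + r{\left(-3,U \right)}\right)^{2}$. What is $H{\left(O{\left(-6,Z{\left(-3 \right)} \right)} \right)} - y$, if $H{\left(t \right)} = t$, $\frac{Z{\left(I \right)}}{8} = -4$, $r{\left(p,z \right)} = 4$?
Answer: $351895$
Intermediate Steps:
$Z{\left(I \right)} = -32$ ($Z{\left(I \right)} = 8 \left(-4\right) = -32$)
$O{\left(X,U \right)} = 25$ ($O{\left(X,U \right)} = \left(1 + 4\right)^{2} = 5^{2} = 25$)
$N{\left(j \right)} = 5 - 6 j$ ($N{\left(j \right)} = 5 + j 6 \left(-1\right) = 5 + j \left(-6\right) = 5 - 6 j$)
$y = -351870$ ($y = 12 - 3 \left(\left(5 - -1692\right) - -115597\right) = 12 - 3 \left(\left(5 + 1692\right) + 115597\right) = 12 - 3 \left(1697 + 115597\right) = 12 - 351882 = -351870$)
$H{\left(O{\left(-6,Z{\left(-3 \right)} \right)} \right)} - y = 25 - -351870 = 25 + 351870 = 351895$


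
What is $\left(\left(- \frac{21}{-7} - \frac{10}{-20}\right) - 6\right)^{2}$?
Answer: $\frac{25}{4} \approx 6.25$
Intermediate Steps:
$\left(\left(- \frac{21}{-7} - \frac{10}{-20}\right) - 6\right)^{2} = \left(\left(\left(-21\right) \left(- \frac{1}{7}\right) - - \frac{1}{2}\right) - 6\right)^{2} = \left(\left(3 + \frac{1}{2}\right) - 6\right)^{2} = \left(\frac{7}{2} - 6\right)^{2} = \left(- \frac{5}{2}\right)^{2} = \frac{25}{4}$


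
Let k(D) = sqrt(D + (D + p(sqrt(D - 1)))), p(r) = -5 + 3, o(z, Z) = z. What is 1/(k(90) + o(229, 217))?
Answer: 229/52263 - sqrt(178)/52263 ≈ 0.0041264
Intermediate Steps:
p(r) = -2
k(D) = sqrt(-2 + 2*D) (k(D) = sqrt(D + (D - 2)) = sqrt(D + (-2 + D)) = sqrt(-2 + 2*D))
1/(k(90) + o(229, 217)) = 1/(sqrt(-2 + 2*90) + 229) = 1/(sqrt(-2 + 180) + 229) = 1/(sqrt(178) + 229) = 1/(229 + sqrt(178))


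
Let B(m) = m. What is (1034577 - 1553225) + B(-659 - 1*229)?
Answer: -519536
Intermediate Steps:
(1034577 - 1553225) + B(-659 - 1*229) = (1034577 - 1553225) + (-659 - 1*229) = -518648 + (-659 - 229) = -518648 - 888 = -519536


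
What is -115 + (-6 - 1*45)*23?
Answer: -1288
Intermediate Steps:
-115 + (-6 - 1*45)*23 = -115 + (-6 - 45)*23 = -115 - 51*23 = -115 - 1173 = -1288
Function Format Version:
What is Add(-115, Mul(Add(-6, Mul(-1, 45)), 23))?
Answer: -1288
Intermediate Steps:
Add(-115, Mul(Add(-6, Mul(-1, 45)), 23)) = Add(-115, Mul(Add(-6, -45), 23)) = Add(-115, Mul(-51, 23)) = Add(-115, -1173) = -1288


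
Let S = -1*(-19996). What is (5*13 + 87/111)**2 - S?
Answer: -21450168/1369 ≈ -15669.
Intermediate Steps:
S = 19996
(5*13 + 87/111)**2 - S = (5*13 + 87/111)**2 - 1*19996 = (65 + 87*(1/111))**2 - 19996 = (65 + 29/37)**2 - 19996 = (2434/37)**2 - 19996 = 5924356/1369 - 19996 = -21450168/1369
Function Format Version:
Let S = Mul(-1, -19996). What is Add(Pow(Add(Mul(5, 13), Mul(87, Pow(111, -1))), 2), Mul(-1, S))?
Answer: Rational(-21450168, 1369) ≈ -15669.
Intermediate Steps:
S = 19996
Add(Pow(Add(Mul(5, 13), Mul(87, Pow(111, -1))), 2), Mul(-1, S)) = Add(Pow(Add(Mul(5, 13), Mul(87, Pow(111, -1))), 2), Mul(-1, 19996)) = Add(Pow(Add(65, Mul(87, Rational(1, 111))), 2), -19996) = Add(Pow(Add(65, Rational(29, 37)), 2), -19996) = Add(Pow(Rational(2434, 37), 2), -19996) = Add(Rational(5924356, 1369), -19996) = Rational(-21450168, 1369)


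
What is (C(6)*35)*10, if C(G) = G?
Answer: 2100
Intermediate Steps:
(C(6)*35)*10 = (6*35)*10 = 210*10 = 2100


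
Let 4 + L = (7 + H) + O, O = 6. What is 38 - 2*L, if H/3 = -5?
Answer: 50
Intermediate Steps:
H = -15 (H = 3*(-5) = -15)
L = -6 (L = -4 + ((7 - 15) + 6) = -4 + (-8 + 6) = -4 - 2 = -6)
38 - 2*L = 38 - 2*(-6) = 38 + 12 = 50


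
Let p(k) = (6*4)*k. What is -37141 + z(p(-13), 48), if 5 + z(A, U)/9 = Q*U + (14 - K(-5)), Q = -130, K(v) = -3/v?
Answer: -466127/5 ≈ -93225.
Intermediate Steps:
p(k) = 24*k
z(A, U) = 378/5 - 1170*U (z(A, U) = -45 + 9*(-130*U + (14 - (-3)/(-5))) = -45 + 9*(-130*U + (14 - (-3)*(-1)/5)) = -45 + 9*(-130*U + (14 - 1*⅗)) = -45 + 9*(-130*U + (14 - ⅗)) = -45 + 9*(-130*U + 67/5) = -45 + 9*(67/5 - 130*U) = -45 + (603/5 - 1170*U) = 378/5 - 1170*U)
-37141 + z(p(-13), 48) = -37141 + (378/5 - 1170*48) = -37141 + (378/5 - 56160) = -37141 - 280422/5 = -466127/5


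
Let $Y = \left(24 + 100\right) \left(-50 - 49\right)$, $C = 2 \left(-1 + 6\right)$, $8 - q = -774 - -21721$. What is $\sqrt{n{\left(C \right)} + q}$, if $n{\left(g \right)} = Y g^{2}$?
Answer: $i \sqrt{1248539} \approx 1117.4 i$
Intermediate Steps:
$q = -20939$ ($q = 8 - \left(-774 - -21721\right) = 8 - \left(-774 + 21721\right) = 8 - 20947 = -20939$)
$C = 10$ ($C = 2 \cdot 5 = 10$)
$Y = -12276$ ($Y = 124 \left(-99\right) = -12276$)
$n{\left(g \right)} = - 12276 g^{2}$
$\sqrt{n{\left(C \right)} + q} = \sqrt{- 12276 \cdot 10^{2} - 20939} = \sqrt{\left(-12276\right) 100 - 20939} = \sqrt{-1227600 - 20939} = \sqrt{-1248539} = i \sqrt{1248539}$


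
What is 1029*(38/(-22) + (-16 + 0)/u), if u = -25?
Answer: -307671/275 ≈ -1118.8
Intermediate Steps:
1029*(38/(-22) + (-16 + 0)/u) = 1029*(38/(-22) + (-16 + 0)/(-25)) = 1029*(38*(-1/22) - 16*(-1/25)) = 1029*(-19/11 + 16/25) = 1029*(-299/275) = -307671/275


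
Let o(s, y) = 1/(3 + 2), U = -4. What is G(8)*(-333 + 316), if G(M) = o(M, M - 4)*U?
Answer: 68/5 ≈ 13.600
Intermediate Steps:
o(s, y) = ⅕ (o(s, y) = 1/5 = ⅕)
G(M) = -⅘ (G(M) = (⅕)*(-4) = -⅘)
G(8)*(-333 + 316) = -4*(-333 + 316)/5 = -⅘*(-17) = 68/5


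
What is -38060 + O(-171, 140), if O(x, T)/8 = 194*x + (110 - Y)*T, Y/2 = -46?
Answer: -77212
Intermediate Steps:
Y = -92 (Y = 2*(-46) = -92)
O(x, T) = 1552*x + 1616*T (O(x, T) = 8*(194*x + (110 - 1*(-92))*T) = 8*(194*x + (110 + 92)*T) = 8*(194*x + 202*T) = 1552*x + 1616*T)
-38060 + O(-171, 140) = -38060 + (1552*(-171) + 1616*140) = -38060 + (-265392 + 226240) = -38060 - 39152 = -77212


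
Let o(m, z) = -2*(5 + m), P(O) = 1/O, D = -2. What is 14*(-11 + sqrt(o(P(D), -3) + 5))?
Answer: -154 + 28*I ≈ -154.0 + 28.0*I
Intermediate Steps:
o(m, z) = -10 - 2*m
14*(-11 + sqrt(o(P(D), -3) + 5)) = 14*(-11 + sqrt((-10 - 2/(-2)) + 5)) = 14*(-11 + sqrt((-10 - 2*(-1/2)) + 5)) = 14*(-11 + sqrt((-10 + 1) + 5)) = 14*(-11 + sqrt(-9 + 5)) = 14*(-11 + sqrt(-4)) = 14*(-11 + 2*I) = -154 + 28*I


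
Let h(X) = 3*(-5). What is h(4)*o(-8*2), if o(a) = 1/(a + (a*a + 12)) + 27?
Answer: -34025/84 ≈ -405.06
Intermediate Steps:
h(X) = -15
o(a) = 27 + 1/(12 + a + a**2) (o(a) = 1/(a + (a**2 + 12)) + 27 = 1/(a + (12 + a**2)) + 27 = 1/(12 + a + a**2) + 27 = 27 + 1/(12 + a + a**2))
h(4)*o(-8*2) = -15*(325 + 27*(-8*2) + 27*(-8*2)**2)/(12 - 8*2 + (-8*2)**2) = -15*(325 + 27*(-16) + 27*(-16)**2)/(12 - 16 + (-16)**2) = -15*(325 - 432 + 27*256)/(12 - 16 + 256) = -15*(325 - 432 + 6912)/252 = -5*6805/84 = -15*6805/252 = -34025/84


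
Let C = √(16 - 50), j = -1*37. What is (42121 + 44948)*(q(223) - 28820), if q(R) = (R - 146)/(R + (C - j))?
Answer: 957759*(-2620*√34 + 681193*I)/(√34 - 260*I) ≈ -2.5093e+9 - 578.02*I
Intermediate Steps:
j = -37
C = I*√34 (C = √(-34) = I*√34 ≈ 5.8309*I)
q(R) = (-146 + R)/(37 + R + I*√34) (q(R) = (R - 146)/(R + (I*√34 - 1*(-37))) = (-146 + R)/(R + (I*√34 + 37)) = (-146 + R)/(R + (37 + I*√34)) = (-146 + R)/(37 + R + I*√34))
(42121 + 44948)*(q(223) - 28820) = (42121 + 44948)*((-146 + 223)/(37 + 223 + I*√34) - 28820) = 87069*(77/(260 + I*√34) - 28820) = 87069*(-28820 + 77/(260 + I*√34)) = -2509328580 + 6704313/(260 + I*√34)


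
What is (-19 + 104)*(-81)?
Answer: -6885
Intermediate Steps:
(-19 + 104)*(-81) = 85*(-81) = -6885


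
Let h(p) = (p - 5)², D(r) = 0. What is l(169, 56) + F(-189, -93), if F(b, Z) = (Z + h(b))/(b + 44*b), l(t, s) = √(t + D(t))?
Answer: 73022/8505 ≈ 8.5858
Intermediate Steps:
l(t, s) = √t (l(t, s) = √(t + 0) = √t)
h(p) = (-5 + p)²
F(b, Z) = (Z + (-5 + b)²)/(45*b) (F(b, Z) = (Z + (-5 + b)²)/(b + 44*b) = (Z + (-5 + b)²)/((45*b)) = (Z + (-5 + b)²)*(1/(45*b)) = (Z + (-5 + b)²)/(45*b))
l(169, 56) + F(-189, -93) = √169 + (1/45)*(-93 + (-5 - 189)²)/(-189) = 13 + (1/45)*(-1/189)*(-93 + (-194)²) = 13 + (1/45)*(-1/189)*(-93 + 37636) = 13 + (1/45)*(-1/189)*37543 = 13 - 37543/8505 = 73022/8505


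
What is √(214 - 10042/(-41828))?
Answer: √93707623938/20914 ≈ 14.637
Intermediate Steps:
√(214 - 10042/(-41828)) = √(214 - 10042*(-1/41828)) = √(214 + 5021/20914) = √(4480617/20914) = √93707623938/20914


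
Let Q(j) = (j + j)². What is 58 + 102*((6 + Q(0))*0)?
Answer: 58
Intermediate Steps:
Q(j) = 4*j² (Q(j) = (2*j)² = 4*j²)
58 + 102*((6 + Q(0))*0) = 58 + 102*((6 + 4*0²)*0) = 58 + 102*((6 + 4*0)*0) = 58 + 102*((6 + 0)*0) = 58 + 102*(6*0) = 58 + 102*0 = 58 + 0 = 58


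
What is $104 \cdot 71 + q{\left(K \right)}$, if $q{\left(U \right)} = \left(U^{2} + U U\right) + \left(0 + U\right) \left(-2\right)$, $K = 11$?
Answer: $7604$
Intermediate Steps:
$q{\left(U \right)} = - 2 U + 2 U^{2}$ ($q{\left(U \right)} = \left(U^{2} + U^{2}\right) + U \left(-2\right) = 2 U^{2} - 2 U = - 2 U + 2 U^{2}$)
$104 \cdot 71 + q{\left(K \right)} = 104 \cdot 71 + 2 \cdot 11 \left(-1 + 11\right) = 7384 + 2 \cdot 11 \cdot 10 = 7384 + 220 = 7604$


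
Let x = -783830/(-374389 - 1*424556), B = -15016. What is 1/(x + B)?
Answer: -159789/2399234858 ≈ -6.6600e-5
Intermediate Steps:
x = 156766/159789 (x = -783830/(-374389 - 424556) = -783830/(-798945) = -783830*(-1/798945) = 156766/159789 ≈ 0.98108)
1/(x + B) = 1/(156766/159789 - 15016) = 1/(-2399234858/159789) = -159789/2399234858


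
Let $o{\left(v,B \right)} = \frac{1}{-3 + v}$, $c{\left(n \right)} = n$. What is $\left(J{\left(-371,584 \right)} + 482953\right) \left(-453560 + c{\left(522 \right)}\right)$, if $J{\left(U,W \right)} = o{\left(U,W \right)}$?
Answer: $- \frac{40914863220499}{187} \approx -2.188 \cdot 10^{11}$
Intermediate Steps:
$J{\left(U,W \right)} = \frac{1}{-3 + U}$
$\left(J{\left(-371,584 \right)} + 482953\right) \left(-453560 + c{\left(522 \right)}\right) = \left(\frac{1}{-3 - 371} + 482953\right) \left(-453560 + 522\right) = \left(\frac{1}{-374} + 482953\right) \left(-453038\right) = \left(- \frac{1}{374} + 482953\right) \left(-453038\right) = \frac{180624421}{374} \left(-453038\right) = - \frac{40914863220499}{187}$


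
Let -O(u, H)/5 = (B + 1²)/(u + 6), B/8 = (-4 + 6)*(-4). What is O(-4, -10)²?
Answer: 99225/4 ≈ 24806.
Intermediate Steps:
B = -64 (B = 8*((-4 + 6)*(-4)) = 8*(2*(-4)) = 8*(-8) = -64)
O(u, H) = 315/(6 + u) (O(u, H) = -5*(-64 + 1²)/(u + 6) = -5*(-64 + 1)/(6 + u) = -(-315)/(6 + u) = 315/(6 + u))
O(-4, -10)² = (315/(6 - 4))² = (315/2)² = 99225/4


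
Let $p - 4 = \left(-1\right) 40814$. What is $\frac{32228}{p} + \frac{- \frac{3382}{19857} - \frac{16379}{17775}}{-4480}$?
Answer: $- \frac{242594682458767}{307290093264000} \approx -0.78946$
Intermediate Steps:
$p = -40810$ ($p = 4 - 40814 = -40810$)
$\frac{32228}{p} + \frac{- \frac{3382}{19857} - \frac{16379}{17775}}{-4480} = \frac{32228}{-40810} + \frac{- \frac{3382}{19857} - \frac{16379}{17775}}{-4480} = 32228 \left(- \frac{1}{40810}\right) + \left(\left(-3382\right) \frac{1}{19857} - \frac{16379}{17775}\right) \left(- \frac{1}{4480}\right) = - \frac{2302}{2915} + \left(- \frac{3382}{19857} - \frac{16379}{17775}\right) \left(- \frac{1}{4480}\right) = - \frac{2302}{2915} - - \frac{128450951}{527084208000} = - \frac{2302}{2915} + \frac{128450951}{527084208000} = - \frac{242594682458767}{307290093264000}$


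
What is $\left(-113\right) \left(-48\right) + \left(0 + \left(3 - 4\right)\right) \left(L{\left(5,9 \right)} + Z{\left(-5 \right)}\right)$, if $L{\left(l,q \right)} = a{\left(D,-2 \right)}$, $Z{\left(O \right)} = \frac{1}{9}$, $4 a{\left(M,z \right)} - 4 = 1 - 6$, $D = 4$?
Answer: $\frac{195269}{36} \approx 5424.1$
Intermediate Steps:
$a{\left(M,z \right)} = - \frac{1}{4}$ ($a{\left(M,z \right)} = 1 + \frac{1 - 6}{4} = 1 + \frac{1}{4} \left(-5\right) = 1 - \frac{5}{4} = - \frac{1}{4}$)
$Z{\left(O \right)} = \frac{1}{9}$
$L{\left(l,q \right)} = - \frac{1}{4}$
$\left(-113\right) \left(-48\right) + \left(0 + \left(3 - 4\right)\right) \left(L{\left(5,9 \right)} + Z{\left(-5 \right)}\right) = \left(-113\right) \left(-48\right) + \left(0 + \left(3 - 4\right)\right) \left(- \frac{1}{4} + \frac{1}{9}\right) = 5424 + \left(0 + \left(3 - 4\right)\right) \left(- \frac{5}{36}\right) = 5424 + \left(0 - 1\right) \left(- \frac{5}{36}\right) = 5424 - - \frac{5}{36} = 5424 + \frac{5}{36} = \frac{195269}{36}$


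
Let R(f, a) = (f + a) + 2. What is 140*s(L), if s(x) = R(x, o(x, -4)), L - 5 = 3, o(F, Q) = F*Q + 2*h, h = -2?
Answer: -3640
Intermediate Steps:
o(F, Q) = -4 + F*Q (o(F, Q) = F*Q + 2*(-2) = F*Q - 4 = -4 + F*Q)
L = 8 (L = 5 + 3 = 8)
R(f, a) = 2 + a + f (R(f, a) = (a + f) + 2 = 2 + a + f)
s(x) = -2 - 3*x (s(x) = 2 + (-4 + x*(-4)) + x = 2 + (-4 - 4*x) + x = -2 - 3*x)
140*s(L) = 140*(-2 - 3*8) = 140*(-2 - 24) = 140*(-26) = -3640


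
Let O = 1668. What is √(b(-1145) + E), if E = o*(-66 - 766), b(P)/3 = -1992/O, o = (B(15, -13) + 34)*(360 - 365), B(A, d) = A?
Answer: √3938323418/139 ≈ 451.48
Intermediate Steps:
o = -245 (o = (15 + 34)*(360 - 365) = 49*(-5) = -245)
b(P) = -498/139 (b(P) = 3*(-1992/1668) = 3*(-1992*1/1668) = 3*(-166/139) = -498/139)
E = 203840 (E = -245*(-66 - 766) = -245*(-832) = 203840)
√(b(-1145) + E) = √(-498/139 + 203840) = √(28333262/139) = √3938323418/139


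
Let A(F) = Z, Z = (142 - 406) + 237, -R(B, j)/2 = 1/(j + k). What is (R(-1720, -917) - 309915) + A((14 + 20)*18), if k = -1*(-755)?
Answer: -25105301/81 ≈ -3.0994e+5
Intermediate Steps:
k = 755
R(B, j) = -2/(755 + j) (R(B, j) = -2/(j + 755) = -2/(755 + j))
Z = -27 (Z = -264 + 237 = -27)
A(F) = -27
(R(-1720, -917) - 309915) + A((14 + 20)*18) = (-2/(755 - 917) - 309915) - 27 = (-2/(-162) - 309915) - 27 = (-2*(-1/162) - 309915) - 27 = (1/81 - 309915) - 27 = -25103114/81 - 27 = -25105301/81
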